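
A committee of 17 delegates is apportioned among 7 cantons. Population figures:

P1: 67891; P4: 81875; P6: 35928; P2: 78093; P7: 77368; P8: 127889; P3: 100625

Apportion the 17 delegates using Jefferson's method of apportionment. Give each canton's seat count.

P1 2; P4 3; P6 1; P2 2; P7 2; P8 4; P3 3

Standard divisor 569669/17 ≈ 33509.941; standard quotas: P1 2.026, P4 2.443, P6 1.072, P2 2.330, P7 2.309, P8 3.816, P3 3.003.
Rounding down gives 2, 2, 1, 2, 2, 3, 3 = 15 seats, so the divisor must be adjusted.
With modified divisor 26700: modified quotas P1 2.543, P4 3.066, P6 1.346, P2 2.925, P7 2.898, P8 4.790, P3 3.769.
Rounding down: P1 2, P4 3, P6 1, P2 2, P7 2, P8 4, P3 3 (total 17).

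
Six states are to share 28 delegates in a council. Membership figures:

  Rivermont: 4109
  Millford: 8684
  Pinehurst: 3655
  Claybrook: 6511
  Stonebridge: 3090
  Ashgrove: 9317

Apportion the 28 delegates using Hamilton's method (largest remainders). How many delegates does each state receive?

The standard divisor is 35366/28 ≈ 1263.071.
Standard quotas: Rivermont 3.2532, Millford 6.8753, Pinehurst 2.8937, Claybrook 5.1549, Stonebridge 2.4464, Ashgrove 7.3765.
Lower quotas: Rivermont 3, Millford 6, Pinehurst 2, Claybrook 5, Stonebridge 2, Ashgrove 7 (sum 25, leaving 3 seats).
Remainders in descending order: Pinehurst 0.8937, Millford 0.8753, Stonebridge 0.4464, Ashgrove 0.3765, Rivermont 0.2532, Claybrook 0.1549.
The surplus seats go to Pinehurst, Millford, Stonebridge.

Rivermont=3, Millford=7, Pinehurst=3, Claybrook=5, Stonebridge=3, Ashgrove=7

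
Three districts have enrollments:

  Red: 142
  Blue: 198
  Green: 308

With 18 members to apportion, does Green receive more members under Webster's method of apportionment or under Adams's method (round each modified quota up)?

Webster: Red 4, Blue 5, Green 9.
Adams: Red 4, Blue 6, Green 8.
Green gets 9 under Webster and 8 under Adams.

Webster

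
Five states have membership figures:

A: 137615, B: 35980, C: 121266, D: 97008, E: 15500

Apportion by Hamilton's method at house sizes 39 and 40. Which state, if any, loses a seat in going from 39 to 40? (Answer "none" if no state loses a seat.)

E

At 39 seats: A 13, B 3, C 12, D 9, E 2.
At 40 seats: A 13, B 4, C 12, D 10, E 1.
E drops from 2 to 1.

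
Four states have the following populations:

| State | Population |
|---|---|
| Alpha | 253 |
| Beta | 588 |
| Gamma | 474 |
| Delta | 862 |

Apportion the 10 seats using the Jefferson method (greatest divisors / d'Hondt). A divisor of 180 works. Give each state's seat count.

Alpha: 1; Beta: 3; Gamma: 2; Delta: 4

With modified divisor 180: modified quotas Alpha 1.406, Beta 3.267, Gamma 2.633, Delta 4.789.
Rounding down: Alpha 1, Beta 3, Gamma 2, Delta 4 (total 10).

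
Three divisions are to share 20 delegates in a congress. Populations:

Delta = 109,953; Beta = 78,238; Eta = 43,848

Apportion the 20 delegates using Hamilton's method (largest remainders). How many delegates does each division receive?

Delta: 9, Beta: 7, Eta: 4

The standard divisor is 232039/20 ≈ 11601.95.
Standard quotas: Delta 9.4771, Beta 6.7435, Eta 3.7794.
Lower quotas: Delta 9, Beta 6, Eta 3 (sum 18, leaving 2 seats).
Remainders in descending order: Eta 0.7794, Beta 0.7435, Delta 0.4771.
The surplus seats go to Eta, Beta.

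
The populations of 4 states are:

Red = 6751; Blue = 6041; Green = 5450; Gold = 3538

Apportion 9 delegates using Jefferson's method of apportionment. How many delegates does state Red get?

3

Standard divisor 21780/9 ≈ 2420; standard quotas: Red 2.790, Blue 2.496, Green 2.252, Gold 1.462.
Rounding down gives 2, 2, 2, 1 = 7 seats, so the divisor must be adjusted.
With modified divisor 1900: modified quotas Red 3.553, Blue 3.179, Green 2.868, Gold 1.862.
Rounding down: Red 3, Blue 3, Green 2, Gold 1 (total 9).
Red receives 3.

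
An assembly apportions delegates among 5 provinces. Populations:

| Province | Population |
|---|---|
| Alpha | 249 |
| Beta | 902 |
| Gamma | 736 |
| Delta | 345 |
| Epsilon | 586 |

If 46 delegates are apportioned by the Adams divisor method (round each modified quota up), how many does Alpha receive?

Standard divisor 2818/46 ≈ 61.261; standard quotas: Alpha 4.065, Beta 14.724, Gamma 12.014, Delta 5.632, Epsilon 9.566.
Rounding up gives 5, 15, 13, 6, 10 = 49 seats, so the divisor must be adjusted.
With modified divisor 64.8: modified quotas Alpha 3.843, Beta 13.920, Gamma 11.358, Delta 5.324, Epsilon 9.043.
Rounding up: Alpha 4, Beta 14, Gamma 12, Delta 6, Epsilon 10 (total 46).
Alpha receives 4.

4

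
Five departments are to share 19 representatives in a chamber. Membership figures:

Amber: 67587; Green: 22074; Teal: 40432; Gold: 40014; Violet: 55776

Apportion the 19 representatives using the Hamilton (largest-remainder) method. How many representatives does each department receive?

Total 225883; standard divisor 225883/19 ≈ 11888.579.
Standard quotas: Amber 5.6850, Green 1.8567, Teal 3.4009, Gold 3.3658, Violet 4.6916.
Lower quotas: Amber 5, Green 1, Teal 3, Gold 3, Violet 4 (sum 16, leaving 3 seats).
Remainders in descending order: Green 0.8567, Violet 0.6916, Amber 0.6850, Teal 0.4009, Gold 0.3658.
The surplus seats go to Green, Violet, Amber.

Amber=6, Green=2, Teal=3, Gold=3, Violet=5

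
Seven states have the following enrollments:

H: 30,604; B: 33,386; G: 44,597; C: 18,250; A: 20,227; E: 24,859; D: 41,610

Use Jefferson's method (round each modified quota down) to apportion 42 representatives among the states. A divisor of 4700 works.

H=6, B=7, G=9, C=3, A=4, E=5, D=8

With modified divisor 4700: modified quotas H 6.511, B 7.103, G 9.489, C 3.883, A 4.304, E 5.289, D 8.853.
Rounding down: H 6, B 7, G 9, C 3, A 4, E 5, D 8 (total 42).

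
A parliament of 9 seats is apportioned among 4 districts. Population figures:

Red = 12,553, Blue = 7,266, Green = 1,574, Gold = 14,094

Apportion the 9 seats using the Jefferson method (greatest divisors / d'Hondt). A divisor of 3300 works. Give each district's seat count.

With modified divisor 3300: modified quotas Red 3.804, Blue 2.202, Green 0.477, Gold 4.271.
Rounding down: Red 3, Blue 2, Green 0, Gold 4 (total 9).

Red=3; Blue=2; Green=0; Gold=4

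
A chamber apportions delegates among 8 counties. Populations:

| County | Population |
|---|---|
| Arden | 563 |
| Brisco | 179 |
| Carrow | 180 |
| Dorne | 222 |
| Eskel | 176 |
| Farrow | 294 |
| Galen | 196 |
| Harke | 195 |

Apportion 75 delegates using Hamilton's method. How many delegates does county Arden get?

21

Total 2005; standard divisor 2005/75 ≈ 26.733.
Standard quotas: Arden 21.060, Brisco 6.696, Carrow 6.733, Dorne 8.304, Eskel 6.584, Farrow 10.998, Galen 7.332, Harke 7.294.
Lower quotas: Arden 21, Brisco 6, Carrow 6, Dorne 8, Eskel 6, Farrow 10, Galen 7, Harke 7 (sum 71, leaving 4 seats).
Remainders in descending order: Farrow 0.998, Carrow 0.733, Brisco 0.696, Eskel 0.584, Galen 0.332, Dorne 0.304, Harke 0.294, Arden 0.060.
The surplus seats go to Farrow, Carrow, Brisco, Eskel.
Arden receives 21.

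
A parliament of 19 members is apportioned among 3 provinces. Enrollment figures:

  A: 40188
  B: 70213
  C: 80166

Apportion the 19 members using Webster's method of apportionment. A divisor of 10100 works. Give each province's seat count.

A=4, B=7, C=8

With modified divisor 10100: modified quotas A 3.979, B 6.952, C 7.937.
Rounding to the nearest integer: A 4, B 7, C 8 (total 19).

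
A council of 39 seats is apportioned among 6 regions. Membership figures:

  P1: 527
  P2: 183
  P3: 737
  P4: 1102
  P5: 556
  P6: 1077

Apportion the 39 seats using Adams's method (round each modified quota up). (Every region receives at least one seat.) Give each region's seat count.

P1 5, P2 2, P3 7, P4 10, P5 5, P6 10

Standard divisor 4182/39 ≈ 107.231; standard quotas: P1 4.915, P2 1.707, P3 6.873, P4 10.277, P5 5.185, P6 10.044.
Rounding up gives 5, 2, 7, 11, 6, 11 = 42 seats, so the divisor must be adjusted.
With modified divisor 115: modified quotas P1 4.583, P2 1.591, P3 6.409, P4 9.583, P5 4.835, P6 9.365.
Rounding up: P1 5, P2 2, P3 7, P4 10, P5 5, P6 10 (total 39).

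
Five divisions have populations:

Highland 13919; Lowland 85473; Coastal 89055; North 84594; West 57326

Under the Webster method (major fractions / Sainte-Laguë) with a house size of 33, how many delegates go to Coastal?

Standard divisor 330367/33 ≈ 10011.121; standard quotas: Highland 1.390, Lowland 8.538, Coastal 8.896, North 8.450, West 5.726.
Rounding to the nearest integer gives Highland 1, Lowland 9, Coastal 9, North 8, West 6 — total 33, matching the house size, so no adjustment is needed.
Coastal receives 9.

9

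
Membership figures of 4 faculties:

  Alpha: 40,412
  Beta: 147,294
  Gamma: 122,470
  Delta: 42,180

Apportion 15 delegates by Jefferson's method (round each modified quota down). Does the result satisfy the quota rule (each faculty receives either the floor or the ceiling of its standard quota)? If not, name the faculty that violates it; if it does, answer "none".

Standard quotas: Alpha 1.720, Beta 6.270, Gamma 5.214, Delta 1.796.
Jefferson allocation: Alpha 1, Beta 7, Gamma 5, Delta 2.
Every allocation lies between the lower and upper quota.

none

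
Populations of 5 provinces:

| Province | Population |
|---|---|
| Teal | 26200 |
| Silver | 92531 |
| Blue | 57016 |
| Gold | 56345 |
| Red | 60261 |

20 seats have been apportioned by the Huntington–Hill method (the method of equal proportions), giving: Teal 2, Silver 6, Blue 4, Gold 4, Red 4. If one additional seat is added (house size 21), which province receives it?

Silver

Priority for the next seat is population ÷ (√(s·(s+1))).
Priorities: Teal 10696.105, Silver 14277.843, Blue 12749.165, Gold 12599.125, Red 13474.769.
Highest priority: Silver.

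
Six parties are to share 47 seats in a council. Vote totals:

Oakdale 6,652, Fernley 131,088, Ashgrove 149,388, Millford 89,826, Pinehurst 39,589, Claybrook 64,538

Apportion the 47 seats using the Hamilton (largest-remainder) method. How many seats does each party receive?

Oakdale 1; Fernley 13; Ashgrove 14; Millford 9; Pinehurst 4; Claybrook 6

The standard divisor is 481081/47 ≈ 10235.766.
Standard quotas: Oakdale 0.6499, Fernley 12.8069, Ashgrove 14.5947, Millford 8.7757, Pinehurst 3.8677, Claybrook 6.3051.
Lower quotas: Oakdale 0, Fernley 12, Ashgrove 14, Millford 8, Pinehurst 3, Claybrook 6 (sum 43, leaving 4 seats).
Remainders in descending order: Pinehurst 0.8677, Fernley 0.8069, Millford 0.7757, Oakdale 0.6499, Ashgrove 0.5947, Claybrook 0.3051.
Largest remainders: Pinehurst, Fernley, Millford, Oakdale receive the extra seats.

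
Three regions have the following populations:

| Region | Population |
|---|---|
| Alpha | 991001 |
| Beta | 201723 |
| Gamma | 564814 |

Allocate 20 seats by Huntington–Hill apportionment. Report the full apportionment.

With divisor 86704: modified quotas Alpha 11.430, Beta 2.327, Gamma 6.514.
Geometric-mean thresholds: Alpha √(11·12)=11.489, Beta √(2·3)=2.449, Gamma √(6·7)=6.481.
Each quota rounded against its threshold gives Alpha 11, Beta 2, Gamma 7 (total 20).

Alpha 11, Beta 2, Gamma 7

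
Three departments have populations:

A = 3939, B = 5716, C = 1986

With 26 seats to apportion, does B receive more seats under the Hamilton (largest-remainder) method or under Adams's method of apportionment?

Hamilton

Hamilton: A 9, B 13, C 4.
Adams: A 9, B 12, C 5.
B gets 13 under Hamilton and 12 under Adams.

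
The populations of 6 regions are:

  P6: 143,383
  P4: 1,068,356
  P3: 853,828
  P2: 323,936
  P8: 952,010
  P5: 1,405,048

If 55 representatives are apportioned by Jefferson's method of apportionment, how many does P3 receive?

Standard divisor 4746561/55 ≈ 86301.109; standard quotas: P6 1.661, P4 12.379, P3 9.894, P2 3.754, P8 11.031, P5 16.281.
Rounding down gives 1, 12, 9, 3, 11, 16 = 52 seats, so the divisor must be adjusted.
With modified divisor 81600: modified quotas P6 1.757, P4 13.093, P3 10.464, P2 3.970, P8 11.667, P5 17.219.
Rounding down: P6 1, P4 13, P3 10, P2 3, P8 11, P5 17 (total 55).
P3 receives 10.

10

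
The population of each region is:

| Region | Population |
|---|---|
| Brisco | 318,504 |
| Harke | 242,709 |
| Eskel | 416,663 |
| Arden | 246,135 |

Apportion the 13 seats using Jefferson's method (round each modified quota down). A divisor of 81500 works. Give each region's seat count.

Brisco 3, Harke 2, Eskel 5, Arden 3

With modified divisor 81500: modified quotas Brisco 3.908, Harke 2.978, Eskel 5.112, Arden 3.020.
Rounding down: Brisco 3, Harke 2, Eskel 5, Arden 3 (total 13).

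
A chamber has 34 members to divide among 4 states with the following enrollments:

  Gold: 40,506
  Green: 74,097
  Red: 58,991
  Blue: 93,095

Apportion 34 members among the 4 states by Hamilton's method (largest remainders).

The standard divisor is 266689/34 ≈ 7843.794.
Standard quotas: Gold 5.1641, Green 9.4466, Red 7.5207, Blue 11.8686.
Lower quotas: Gold 5, Green 9, Red 7, Blue 11 (sum 32, leaving 2 seats).
Remainders in descending order: Blue 0.8686, Red 0.5207, Green 0.4466, Gold 0.1641.
Largest remainders: Blue, Red receive the extra seats.

Gold=5, Green=9, Red=8, Blue=12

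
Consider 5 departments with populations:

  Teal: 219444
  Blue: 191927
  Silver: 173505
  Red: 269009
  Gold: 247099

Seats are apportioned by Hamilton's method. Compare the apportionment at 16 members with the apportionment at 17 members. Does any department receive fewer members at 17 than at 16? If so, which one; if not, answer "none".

At 16 seats: Teal 3, Blue 3, Silver 2, Red 4, Gold 4.
At 17 seats: Teal 3, Blue 3, Silver 3, Red 4, Gold 4.
No department's allocation decreased.

none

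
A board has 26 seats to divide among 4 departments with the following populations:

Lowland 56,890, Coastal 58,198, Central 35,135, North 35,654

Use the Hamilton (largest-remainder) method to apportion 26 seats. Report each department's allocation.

The standard divisor is 185877/26 ≈ 7149.115.
Standard quotas: Lowland 7.9576, Coastal 8.1406, Central 4.9146, North 4.9872.
Lower quotas: Lowland 7, Coastal 8, Central 4, North 4 (sum 23, leaving 3 seats).
Remainders in descending order: North 0.9872, Lowland 0.9576, Central 0.9146, Coastal 0.1406.
Largest remainders: North, Lowland, Central receive the extra seats.

Lowland=8, Coastal=8, Central=5, North=5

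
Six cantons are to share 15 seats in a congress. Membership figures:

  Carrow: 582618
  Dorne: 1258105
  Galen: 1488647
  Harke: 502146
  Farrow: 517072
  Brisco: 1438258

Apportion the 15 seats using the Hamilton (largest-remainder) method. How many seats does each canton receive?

Carrow: 2, Dorne: 3, Galen: 4, Harke: 1, Farrow: 1, Brisco: 4

The standard divisor is 5786846/15 ≈ 385789.733.
Standard quotas: Carrow 1.5102, Dorne 3.2611, Galen 3.8587, Harke 1.3016, Farrow 1.3403, Brisco 3.7281.
Lower quotas: Carrow 1, Dorne 3, Galen 3, Harke 1, Farrow 1, Brisco 3 (sum 12, leaving 3 seats).
Remainders in descending order: Galen 0.8587, Brisco 0.7281, Carrow 0.5102, Farrow 0.3403, Harke 0.3016, Dorne 0.2611.
Largest remainders: Galen, Brisco, Carrow receive the extra seats.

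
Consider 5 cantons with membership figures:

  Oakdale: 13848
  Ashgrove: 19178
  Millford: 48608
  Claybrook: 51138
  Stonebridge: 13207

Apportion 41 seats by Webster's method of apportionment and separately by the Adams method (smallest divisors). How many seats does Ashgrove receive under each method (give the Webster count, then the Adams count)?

Webster: Oakdale 4, Ashgrove 5, Millford 14, Claybrook 14, Stonebridge 4.
Adams: Oakdale 4, Ashgrove 6, Millford 13, Claybrook 14, Stonebridge 4.
Ashgrove gets 5 under Webster and 6 under Adams.

5 and 6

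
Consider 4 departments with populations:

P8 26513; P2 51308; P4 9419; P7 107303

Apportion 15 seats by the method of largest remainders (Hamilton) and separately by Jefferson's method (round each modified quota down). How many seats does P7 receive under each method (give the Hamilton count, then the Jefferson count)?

Hamilton: P8 2, P2 4, P4 1, P7 8.
Jefferson: P8 2, P2 4, P4 0, P7 9.
P7 gets 8 under Hamilton and 9 under Jefferson.

8 and 9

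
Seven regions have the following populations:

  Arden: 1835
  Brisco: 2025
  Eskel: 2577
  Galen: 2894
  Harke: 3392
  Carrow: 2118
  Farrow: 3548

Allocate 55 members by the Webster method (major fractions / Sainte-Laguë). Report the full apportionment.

Standard divisor 18389/55 ≈ 334.345; standard quotas: Arden 5.488, Brisco 6.057, Eskel 7.708, Galen 8.656, Harke 10.145, Carrow 6.335, Farrow 10.612.
Rounding to the nearest integer gives Arden 5, Brisco 6, Eskel 8, Galen 9, Harke 10, Carrow 6, Farrow 11 — total 55, matching the house size, so no adjustment is needed.

Arden 5, Brisco 6, Eskel 8, Galen 9, Harke 10, Carrow 6, Farrow 11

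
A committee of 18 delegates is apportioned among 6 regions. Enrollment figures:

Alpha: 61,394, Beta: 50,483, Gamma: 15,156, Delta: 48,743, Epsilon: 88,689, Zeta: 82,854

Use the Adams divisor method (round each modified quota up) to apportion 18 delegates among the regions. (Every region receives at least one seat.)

Alpha: 3, Beta: 3, Gamma: 1, Delta: 3, Epsilon: 4, Zeta: 4

Standard divisor 347319/18 ≈ 19295.5; standard quotas: Alpha 3.182, Beta 2.616, Gamma 0.785, Delta 2.526, Epsilon 4.596, Zeta 4.294.
Rounding up gives 4, 3, 1, 3, 5, 5 = 21 seats, so the divisor must be adjusted.
With modified divisor 23300: modified quotas Alpha 2.635, Beta 2.167, Gamma 0.650, Delta 2.092, Epsilon 3.806, Zeta 3.556.
Rounding up: Alpha 3, Beta 3, Gamma 1, Delta 3, Epsilon 4, Zeta 4 (total 18).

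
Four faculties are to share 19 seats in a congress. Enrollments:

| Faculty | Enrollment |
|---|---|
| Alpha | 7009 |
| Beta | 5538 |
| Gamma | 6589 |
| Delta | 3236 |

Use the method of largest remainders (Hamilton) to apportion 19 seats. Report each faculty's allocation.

Total 22372; standard divisor 22372/19 ≈ 1177.474.
Standard quotas: Alpha 5.9526, Beta 4.7033, Gamma 5.5959, Delta 2.7483.
Lower quotas: Alpha 5, Beta 4, Gamma 5, Delta 2 (sum 16, leaving 3 seats).
Remainders in descending order: Alpha 0.9526, Delta 0.7483, Beta 0.7033, Gamma 0.5959.
The surplus seats go to Alpha, Delta, Beta.

Alpha=6; Beta=5; Gamma=5; Delta=3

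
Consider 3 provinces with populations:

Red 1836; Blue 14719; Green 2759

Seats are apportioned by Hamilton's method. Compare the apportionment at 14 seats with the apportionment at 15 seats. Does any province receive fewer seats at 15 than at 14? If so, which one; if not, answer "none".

At 14 seats: Red 1, Blue 11, Green 2.
At 15 seats: Red 1, Blue 12, Green 2.
No province's allocation decreased.

none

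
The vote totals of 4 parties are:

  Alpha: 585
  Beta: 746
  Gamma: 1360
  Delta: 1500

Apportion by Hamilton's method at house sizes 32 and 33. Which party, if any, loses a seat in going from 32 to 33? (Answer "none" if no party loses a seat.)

Alpha

At 32 seats: Alpha 5, Beta 6, Gamma 10, Delta 11.
At 33 seats: Alpha 4, Beta 6, Gamma 11, Delta 12.
Alpha drops from 5 to 4.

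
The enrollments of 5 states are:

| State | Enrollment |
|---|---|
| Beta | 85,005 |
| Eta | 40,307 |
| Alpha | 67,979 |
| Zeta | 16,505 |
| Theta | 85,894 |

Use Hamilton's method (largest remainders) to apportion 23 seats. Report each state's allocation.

Beta 7, Eta 3, Alpha 5, Zeta 1, Theta 7

The standard divisor is 295690/23 ≈ 12856.087.
Standard quotas: Beta 6.6120, Eta 3.1352, Alpha 5.2877, Zeta 1.2838, Theta 6.6812.
Lower quotas: Beta 6, Eta 3, Alpha 5, Zeta 1, Theta 6 (sum 21, leaving 2 seats).
Remainders in descending order: Theta 0.6812, Beta 0.6120, Alpha 0.2877, Zeta 0.2838, Eta 0.1352.
Largest remainders: Theta, Beta receive the extra seats.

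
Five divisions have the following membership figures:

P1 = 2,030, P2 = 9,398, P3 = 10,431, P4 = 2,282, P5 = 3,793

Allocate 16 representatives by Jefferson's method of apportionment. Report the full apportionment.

Standard divisor 27934/16 ≈ 1745.875; standard quotas: P1 1.163, P2 5.383, P3 5.975, P4 1.307, P5 2.173.
Rounding down gives 1, 5, 5, 1, 2 = 14 seats, so the divisor must be adjusted.
With modified divisor 1500: modified quotas P1 1.353, P2 6.265, P3 6.954, P4 1.521, P5 2.529.
Rounding down: P1 1, P2 6, P3 6, P4 1, P5 2 (total 16).

P1 1, P2 6, P3 6, P4 1, P5 2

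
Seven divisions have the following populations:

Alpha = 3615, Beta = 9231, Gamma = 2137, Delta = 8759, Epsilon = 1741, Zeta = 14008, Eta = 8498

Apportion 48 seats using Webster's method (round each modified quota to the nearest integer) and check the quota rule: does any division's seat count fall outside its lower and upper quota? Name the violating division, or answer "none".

none

Standard quotas: Alpha 3.616, Beta 9.233, Gamma 2.137, Delta 8.761, Epsilon 1.741, Zeta 14.011, Eta 8.500.
Webster allocation: Alpha 4, Beta 9, Gamma 2, Delta 9, Epsilon 2, Zeta 14, Eta 8.
Every allocation lies between the lower and upper quota.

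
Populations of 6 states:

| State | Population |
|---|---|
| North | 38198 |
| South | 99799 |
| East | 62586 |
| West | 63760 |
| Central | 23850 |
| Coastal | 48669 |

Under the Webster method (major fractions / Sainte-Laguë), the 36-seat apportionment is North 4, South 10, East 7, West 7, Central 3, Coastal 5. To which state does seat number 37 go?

Priority for the next seat is population ÷ (current seats + 0.5).
Priorities: North 8488.444, South 9504.667, East 8344.800, West 8501.333, Central 6814.286, Coastal 8848.909.
Highest priority: South.

South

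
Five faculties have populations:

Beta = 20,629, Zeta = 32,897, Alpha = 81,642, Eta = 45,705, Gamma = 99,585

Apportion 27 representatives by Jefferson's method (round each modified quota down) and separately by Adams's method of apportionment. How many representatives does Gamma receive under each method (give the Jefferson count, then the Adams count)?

10 and 9

Jefferson: Beta 2, Zeta 3, Alpha 8, Eta 4, Gamma 10.
Adams: Beta 2, Zeta 3, Alpha 8, Eta 5, Gamma 9.
Gamma gets 10 under Jefferson and 9 under Adams.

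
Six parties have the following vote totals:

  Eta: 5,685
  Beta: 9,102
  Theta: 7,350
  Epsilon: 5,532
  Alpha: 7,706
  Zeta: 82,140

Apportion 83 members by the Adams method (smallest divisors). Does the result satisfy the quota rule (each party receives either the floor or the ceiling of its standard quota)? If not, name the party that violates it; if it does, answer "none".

Standard quotas: Eta 4.015, Beta 6.429, Theta 5.191, Epsilon 3.907, Alpha 5.443, Zeta 58.015.
Adams allocation: Eta 4, Beta 7, Theta 6, Epsilon 4, Alpha 6, Zeta 56.
Zeta has quota 58.015 (lower 58, upper 59) but receives 56 — outside the quota interval.

Zeta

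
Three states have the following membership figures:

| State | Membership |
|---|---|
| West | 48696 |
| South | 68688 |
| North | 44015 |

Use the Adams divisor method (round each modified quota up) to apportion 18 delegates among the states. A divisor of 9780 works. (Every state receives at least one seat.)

With modified divisor 9780: modified quotas West 4.979, South 7.023, North 4.501.
Rounding up: West 5, South 8, North 5 (total 18).

West 5; South 8; North 5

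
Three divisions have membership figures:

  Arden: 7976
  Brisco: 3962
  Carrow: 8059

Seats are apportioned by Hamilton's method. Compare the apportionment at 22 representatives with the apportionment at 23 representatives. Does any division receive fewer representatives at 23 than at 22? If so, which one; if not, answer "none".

none

At 22 seats: Arden 9, Brisco 4, Carrow 9.
At 23 seats: Arden 9, Brisco 5, Carrow 9.
No division's allocation decreased.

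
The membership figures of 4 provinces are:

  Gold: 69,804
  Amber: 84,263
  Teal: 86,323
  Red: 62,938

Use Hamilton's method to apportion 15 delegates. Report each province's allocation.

Gold: 4, Amber: 4, Teal: 4, Red: 3

Total 303328; standard divisor 303328/15 ≈ 20221.867.
Standard quotas: Gold 3.4519, Amber 4.1669, Teal 4.2688, Red 3.1124.
Lower quotas: Gold 3, Amber 4, Teal 4, Red 3 (sum 14, leaving 1 seat).
Remainders in descending order: Gold 0.4519, Teal 0.2688, Amber 0.1669, Red 0.1124.
The surplus seat goes to Gold.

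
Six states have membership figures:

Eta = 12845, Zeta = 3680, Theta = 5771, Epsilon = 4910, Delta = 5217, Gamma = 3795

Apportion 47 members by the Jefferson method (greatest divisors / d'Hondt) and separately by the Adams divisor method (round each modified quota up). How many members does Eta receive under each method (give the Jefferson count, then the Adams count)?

Jefferson: Eta 17, Zeta 5, Theta 7, Epsilon 6, Delta 7, Gamma 5.
Adams: Eta 16, Zeta 5, Theta 8, Epsilon 6, Delta 7, Gamma 5.
Eta gets 17 under Jefferson and 16 under Adams.

17 and 16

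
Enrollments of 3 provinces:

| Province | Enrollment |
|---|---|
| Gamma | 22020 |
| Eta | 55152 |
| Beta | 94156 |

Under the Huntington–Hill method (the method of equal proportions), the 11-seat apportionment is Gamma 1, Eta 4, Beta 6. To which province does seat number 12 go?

Gamma

Priority for the next seat is population ÷ (√(s·(s+1))).
Priorities: Gamma 15570.491, Eta 12332.362, Beta 14528.586.
Highest priority: Gamma.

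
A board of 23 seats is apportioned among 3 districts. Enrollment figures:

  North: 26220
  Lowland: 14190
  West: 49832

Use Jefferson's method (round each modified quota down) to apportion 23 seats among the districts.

North 7, Lowland 3, West 13

Standard divisor 90242/23 ≈ 3923.565; standard quotas: North 6.683, Lowland 3.617, West 12.701.
Rounding down gives 6, 3, 12 = 21 seats, so the divisor must be adjusted.
With modified divisor 3700: modified quotas North 7.086, Lowland 3.835, West 13.468.
Rounding down: North 7, Lowland 3, West 13 (total 23).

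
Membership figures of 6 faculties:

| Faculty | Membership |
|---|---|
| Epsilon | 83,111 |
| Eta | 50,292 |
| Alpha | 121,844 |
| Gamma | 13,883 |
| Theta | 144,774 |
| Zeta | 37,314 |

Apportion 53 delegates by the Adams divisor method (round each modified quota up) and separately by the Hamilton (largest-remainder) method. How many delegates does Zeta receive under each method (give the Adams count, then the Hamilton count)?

5 and 4

Adams: Epsilon 10, Eta 6, Alpha 14, Gamma 2, Theta 16, Zeta 5.
Hamilton: Epsilon 10, Eta 6, Alpha 14, Gamma 2, Theta 17, Zeta 4.
Zeta gets 5 under Adams and 4 under Hamilton.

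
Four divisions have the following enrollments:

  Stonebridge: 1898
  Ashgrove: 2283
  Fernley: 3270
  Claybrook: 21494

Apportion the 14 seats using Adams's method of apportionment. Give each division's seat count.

Stonebridge 1, Ashgrove 1, Fernley 2, Claybrook 10

Standard divisor 28945/14 ≈ 2067.5; standard quotas: Stonebridge 0.918, Ashgrove 1.104, Fernley 1.582, Claybrook 10.396.
Rounding up gives 1, 2, 2, 11 = 16 seats, so the divisor must be adjusted.
With modified divisor 2340: modified quotas Stonebridge 0.811, Ashgrove 0.976, Fernley 1.397, Claybrook 9.185.
Rounding up: Stonebridge 1, Ashgrove 1, Fernley 2, Claybrook 10 (total 14).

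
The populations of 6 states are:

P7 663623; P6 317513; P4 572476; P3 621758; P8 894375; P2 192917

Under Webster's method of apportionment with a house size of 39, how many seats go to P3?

7

Standard divisor 3262662/39 ≈ 83658; standard quotas: P7 7.933, P6 3.795, P4 6.843, P3 7.432, P8 10.691, P2 2.306.
Rounding to the nearest integer gives P7 8, P6 4, P4 7, P3 7, P8 11, P2 2 — total 39, matching the house size, so no adjustment is needed.
P3 receives 7.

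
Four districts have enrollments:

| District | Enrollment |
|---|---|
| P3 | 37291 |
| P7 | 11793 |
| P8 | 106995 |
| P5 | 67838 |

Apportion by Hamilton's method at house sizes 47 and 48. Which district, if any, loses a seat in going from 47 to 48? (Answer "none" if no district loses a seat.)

P7

At 47 seats: P3 8, P7 3, P8 22, P5 14.
At 48 seats: P3 8, P7 2, P8 23, P5 15.
P7 drops from 3 to 2.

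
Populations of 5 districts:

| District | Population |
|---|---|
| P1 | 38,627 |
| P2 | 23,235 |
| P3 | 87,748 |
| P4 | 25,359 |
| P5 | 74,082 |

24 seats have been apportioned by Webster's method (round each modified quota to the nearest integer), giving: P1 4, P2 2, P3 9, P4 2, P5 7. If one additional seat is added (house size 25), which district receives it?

Priority for the next seat is population ÷ (current seats + 0.5).
Priorities: P1 8583.778, P2 9294.000, P3 9236.632, P4 10143.600, P5 9877.600.
Highest priority: P4.

P4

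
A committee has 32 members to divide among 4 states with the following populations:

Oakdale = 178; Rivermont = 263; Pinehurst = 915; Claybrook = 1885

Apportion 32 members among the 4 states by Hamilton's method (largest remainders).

Oakdale=2, Rivermont=2, Pinehurst=9, Claybrook=19

Total 3241; standard divisor 3241/32 ≈ 101.281.
Standard quotas: Oakdale 1.757, Rivermont 2.597, Pinehurst 9.034, Claybrook 18.612.
Lower quotas: Oakdale 1, Rivermont 2, Pinehurst 9, Claybrook 18 (sum 30, leaving 2 seats).
Remainders in descending order: Oakdale 0.757, Claybrook 0.612, Rivermont 0.597, Pinehurst 0.034.
Largest remainders: Oakdale, Claybrook receive the extra seats.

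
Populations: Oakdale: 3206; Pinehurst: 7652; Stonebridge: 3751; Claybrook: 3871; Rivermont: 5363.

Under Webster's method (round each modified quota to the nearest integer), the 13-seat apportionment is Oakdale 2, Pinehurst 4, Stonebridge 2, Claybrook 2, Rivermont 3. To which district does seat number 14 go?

Pinehurst

Priority for the next seat is population ÷ (current seats + 0.5).
Priorities: Oakdale 1282.400, Pinehurst 1700.444, Stonebridge 1500.400, Claybrook 1548.400, Rivermont 1532.286.
Highest priority: Pinehurst.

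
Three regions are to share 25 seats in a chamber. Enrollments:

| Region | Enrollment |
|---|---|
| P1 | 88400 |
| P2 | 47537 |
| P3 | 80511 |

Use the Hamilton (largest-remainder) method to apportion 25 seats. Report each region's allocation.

P1 10; P2 6; P3 9

Standard divisor: 216448 ÷ 25 ≈ 8657.92.
Standard quotas: P1 10.2103, P2 5.4906, P3 9.2991.
Lower quotas: P1 10, P2 5, P3 9 (sum 24, leaving 1 seat).
Remainders in descending order: P2 0.4906, P3 0.2991, P1 0.2103.
Largest remainder: P2 receives the extra seat.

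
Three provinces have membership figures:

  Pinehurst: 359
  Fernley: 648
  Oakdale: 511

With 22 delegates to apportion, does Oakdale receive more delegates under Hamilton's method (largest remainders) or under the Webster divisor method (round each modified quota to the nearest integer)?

Hamilton

Hamilton: Pinehurst 5, Fernley 9, Oakdale 8.
Webster: Pinehurst 5, Fernley 10, Oakdale 7.
Oakdale gets 8 under Hamilton and 7 under Webster.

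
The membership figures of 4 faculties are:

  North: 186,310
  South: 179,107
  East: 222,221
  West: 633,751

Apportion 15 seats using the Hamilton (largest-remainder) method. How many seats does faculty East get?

3

Total 1221389; standard divisor 1221389/15 ≈ 81425.933.
Standard quotas: North 2.2881, South 2.1996, East 2.7291, West 7.7832.
Lower quotas: North 2, South 2, East 2, West 7 (sum 13, leaving 2 seats).
Remainders in descending order: West 0.7832, East 0.7291, North 0.2881, South 0.1996.
The surplus seats go to West, East.
East receives 3.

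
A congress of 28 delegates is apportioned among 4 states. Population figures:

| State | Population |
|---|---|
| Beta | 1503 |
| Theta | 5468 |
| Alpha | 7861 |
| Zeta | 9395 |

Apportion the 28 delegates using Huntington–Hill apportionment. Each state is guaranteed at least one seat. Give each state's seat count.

With divisor 870: modified quotas Beta 1.728, Theta 6.285, Alpha 9.036, Zeta 10.799.
Geometric-mean thresholds: Beta √(1·2)=1.414, Theta √(6·7)=6.481, Alpha √(9·10)=9.487, Zeta √(10·11)=10.488.
Each quota rounded against its threshold gives Beta 2, Theta 6, Alpha 9, Zeta 11 (total 28).

Beta 2, Theta 6, Alpha 9, Zeta 11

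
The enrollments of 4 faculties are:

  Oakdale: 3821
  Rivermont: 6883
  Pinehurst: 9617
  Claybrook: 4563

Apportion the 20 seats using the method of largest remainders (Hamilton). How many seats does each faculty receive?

Oakdale: 3; Rivermont: 5; Pinehurst: 8; Claybrook: 4

Total 24884; standard divisor 24884/20 ≈ 1244.2.
Standard quotas: Oakdale 3.0710, Rivermont 5.5321, Pinehurst 7.7295, Claybrook 3.6674.
Lower quotas: Oakdale 3, Rivermont 5, Pinehurst 7, Claybrook 3 (sum 18, leaving 2 seats).
Remainders in descending order: Pinehurst 0.7295, Claybrook 0.6674, Rivermont 0.5321, Oakdale 0.0710.
The surplus seats go to Pinehurst, Claybrook.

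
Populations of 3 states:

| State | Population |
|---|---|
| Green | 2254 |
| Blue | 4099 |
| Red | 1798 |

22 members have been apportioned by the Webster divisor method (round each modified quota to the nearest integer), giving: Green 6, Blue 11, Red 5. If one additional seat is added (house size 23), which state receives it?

Blue

Priority for the next seat is population ÷ (current seats + 0.5).
Priorities: Green 346.769, Blue 356.435, Red 326.909.
Highest priority: Blue.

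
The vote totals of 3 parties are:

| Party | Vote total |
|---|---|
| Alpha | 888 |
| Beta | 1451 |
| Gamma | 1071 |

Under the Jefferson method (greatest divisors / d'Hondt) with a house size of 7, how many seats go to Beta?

3

Standard divisor 3410/7 ≈ 487.143; standard quotas: Alpha 1.823, Beta 2.979, Gamma 2.199.
Rounding down gives 1, 2, 2 = 5 seats, so the divisor must be adjusted.
With modified divisor 400: modified quotas Alpha 2.220, Beta 3.627, Gamma 2.678.
Rounding down: Alpha 2, Beta 3, Gamma 2 (total 7).
Beta receives 3.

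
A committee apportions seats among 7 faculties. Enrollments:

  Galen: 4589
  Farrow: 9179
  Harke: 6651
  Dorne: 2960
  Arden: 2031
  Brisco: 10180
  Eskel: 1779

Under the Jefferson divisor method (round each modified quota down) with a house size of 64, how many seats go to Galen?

8

Standard divisor 37369/64 ≈ 583.891; standard quotas: Galen 7.859, Farrow 15.720, Harke 11.391, Dorne 5.069, Arden 3.478, Brisco 17.435, Eskel 3.047.
Rounding down gives 7, 15, 11, 5, 3, 17, 3 = 61 seats, so the divisor must be adjusted.
With modified divisor 560: modified quotas Galen 8.195, Farrow 16.391, Harke 11.877, Dorne 5.286, Arden 3.627, Brisco 18.179, Eskel 3.177.
Rounding down: Galen 8, Farrow 16, Harke 11, Dorne 5, Arden 3, Brisco 18, Eskel 3 (total 64).
Galen receives 8.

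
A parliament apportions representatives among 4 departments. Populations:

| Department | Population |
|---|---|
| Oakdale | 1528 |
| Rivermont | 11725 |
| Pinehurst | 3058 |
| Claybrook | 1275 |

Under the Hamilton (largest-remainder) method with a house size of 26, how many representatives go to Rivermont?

Total 17586; standard divisor 17586/26 ≈ 676.385.
Standard quotas: Oakdale 2.2591, Rivermont 17.3348, Pinehurst 4.5211, Claybrook 1.8850.
Lower quotas: Oakdale 2, Rivermont 17, Pinehurst 4, Claybrook 1 (sum 24, leaving 2 seats).
Remainders in descending order: Claybrook 0.8850, Pinehurst 0.5211, Rivermont 0.3348, Oakdale 0.2591.
The surplus seats go to Claybrook, Pinehurst.
Rivermont receives 17.

17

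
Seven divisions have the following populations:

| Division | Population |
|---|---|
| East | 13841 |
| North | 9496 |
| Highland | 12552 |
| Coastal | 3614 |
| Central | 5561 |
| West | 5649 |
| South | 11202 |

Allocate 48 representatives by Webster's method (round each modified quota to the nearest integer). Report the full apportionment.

Standard divisor 61915/48 ≈ 1289.896; standard quotas: East 10.730, North 7.362, Highland 9.731, Coastal 2.802, Central 4.311, West 4.379, South 8.684.
Rounding to the nearest integer gives East 11, North 7, Highland 10, Coastal 3, Central 4, West 4, South 9 — total 48, matching the house size, so no adjustment is needed.

East 11; North 7; Highland 10; Coastal 3; Central 4; West 4; South 9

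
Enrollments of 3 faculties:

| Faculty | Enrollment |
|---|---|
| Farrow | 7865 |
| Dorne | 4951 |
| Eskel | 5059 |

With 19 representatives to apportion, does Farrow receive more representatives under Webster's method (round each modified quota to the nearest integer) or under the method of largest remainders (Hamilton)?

Webster: Farrow 9, Dorne 5, Eskel 5.
Hamilton: Farrow 8, Dorne 5, Eskel 6.
Farrow gets 9 under Webster and 8 under Hamilton.

Webster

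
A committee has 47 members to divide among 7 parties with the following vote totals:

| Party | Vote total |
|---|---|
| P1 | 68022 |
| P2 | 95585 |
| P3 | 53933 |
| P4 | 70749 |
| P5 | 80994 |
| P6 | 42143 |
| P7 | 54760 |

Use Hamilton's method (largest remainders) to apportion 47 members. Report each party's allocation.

Total 466186; standard divisor 466186/47 ≈ 9918.851.
Standard quotas: P1 6.8579, P2 9.6367, P3 5.4374, P4 7.1328, P5 8.1657, P6 4.2488, P7 5.5208.
Lower quotas: P1 6, P2 9, P3 5, P4 7, P5 8, P6 4, P7 5 (sum 44, leaving 3 seats).
Remainders in descending order: P1 0.8579, P2 0.6367, P7 0.5208, P3 0.4374, P6 0.2488, P5 0.1657, P4 0.1328.
The surplus seats go to P1, P2, P7.

P1 7, P2 10, P3 5, P4 7, P5 8, P6 4, P7 6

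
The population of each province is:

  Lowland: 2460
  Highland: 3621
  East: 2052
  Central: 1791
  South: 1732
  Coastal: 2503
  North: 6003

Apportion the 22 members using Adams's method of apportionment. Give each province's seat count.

Lowland: 3, Highland: 4, East: 2, Central: 2, South: 2, Coastal: 3, North: 6

Standard divisor 20162/22 ≈ 916.455; standard quotas: Lowland 2.684, Highland 3.951, East 2.239, Central 1.954, South 1.890, Coastal 2.731, North 6.550.
Rounding up gives 3, 4, 3, 2, 2, 3, 7 = 24 seats, so the divisor must be adjusted.
With modified divisor 1100: modified quotas Lowland 2.236, Highland 3.292, East 1.865, Central 1.628, South 1.575, Coastal 2.275, North 5.457.
Rounding up: Lowland 3, Highland 4, East 2, Central 2, South 2, Coastal 3, North 6 (total 22).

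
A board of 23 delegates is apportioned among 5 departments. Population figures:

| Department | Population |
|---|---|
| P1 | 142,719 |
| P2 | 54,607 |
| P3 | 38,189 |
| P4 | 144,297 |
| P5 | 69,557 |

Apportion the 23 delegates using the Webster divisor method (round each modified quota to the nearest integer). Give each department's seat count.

Standard divisor 449369/23 ≈ 19537.783; standard quotas: P1 7.305, P2 2.795, P3 1.955, P4 7.386, P5 3.560.
Rounding to the nearest integer gives P1 7, P2 3, P3 2, P4 7, P5 4 — total 23, matching the house size, so no adjustment is needed.

P1: 7, P2: 3, P3: 2, P4: 7, P5: 4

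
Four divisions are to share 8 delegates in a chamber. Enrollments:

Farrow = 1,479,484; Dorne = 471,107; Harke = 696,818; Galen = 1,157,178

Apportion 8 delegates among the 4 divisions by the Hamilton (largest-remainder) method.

Farrow 3, Dorne 1, Harke 2, Galen 2

Standard divisor: 3804587 ÷ 8 ≈ 475573.375.
Standard quotas: Farrow 3.1109, Dorne 0.9906, Harke 1.4652, Galen 2.4332.
Lower quotas: Farrow 3, Dorne 0, Harke 1, Galen 2 (sum 6, leaving 2 seats).
Remainders in descending order: Dorne 0.9906, Harke 0.4652, Galen 0.4332, Farrow 0.1109.
Largest remainders: Dorne, Harke receive the extra seats.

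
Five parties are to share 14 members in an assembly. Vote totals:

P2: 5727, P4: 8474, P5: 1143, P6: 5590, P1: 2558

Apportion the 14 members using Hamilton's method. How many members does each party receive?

P2: 3, P4: 5, P5: 1, P6: 3, P1: 2

The standard divisor is 23492/14 = 1678.
Standard quotas: P2 3.4130, P4 5.0501, P5 0.6812, P6 3.3313, P1 1.5244.
Lower quotas: P2 3, P4 5, P5 0, P6 3, P1 1 (sum 12, leaving 2 seats).
Remainders in descending order: P5 0.6812, P1 0.5244, P2 0.4130, P6 0.3313, P4 0.0501.
Largest remainders: P5, P1 receive the extra seats.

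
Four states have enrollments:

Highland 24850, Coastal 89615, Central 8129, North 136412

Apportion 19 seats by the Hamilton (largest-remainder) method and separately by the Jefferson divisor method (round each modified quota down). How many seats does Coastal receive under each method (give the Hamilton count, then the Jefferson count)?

6 and 7

Hamilton: Highland 2, Coastal 6, Central 1, North 10.
Jefferson: Highland 2, Coastal 7, Central 0, North 10.
Coastal gets 6 under Hamilton and 7 under Jefferson.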